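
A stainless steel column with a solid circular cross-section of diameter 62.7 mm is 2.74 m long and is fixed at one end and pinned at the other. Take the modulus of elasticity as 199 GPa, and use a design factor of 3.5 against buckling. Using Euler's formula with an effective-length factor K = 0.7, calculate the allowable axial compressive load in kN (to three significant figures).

P_allow = 116 kN

I = πd⁴/64 = π×62.7⁴/64 = 758600 mm⁴.
Effective length L_e = KL = 0.7×2.74 m = 1918 mm.
Euler critical load P_cr = π²EI/L_e² = π²×199000×758600/1918² = 405000 N.
P_allow = P_cr/n = 405000/3.5 = 115700 N.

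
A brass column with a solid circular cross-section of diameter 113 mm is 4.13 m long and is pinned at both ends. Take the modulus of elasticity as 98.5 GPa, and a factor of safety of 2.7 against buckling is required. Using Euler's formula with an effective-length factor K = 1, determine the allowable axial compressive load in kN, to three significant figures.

P_allow = 169 kN

I = πd⁴/64 = π×113⁴/64 = 8.004×10^6 mm⁴.
Effective length L_e = KL = 1×4.13 m = 4130 mm.
Euler critical load P_cr = π²EI/L_e² = π²×98500×8.004×10^6/4130² = 456200 N.
P_allow = P_cr/n = 456200/2.7 = 168900 N.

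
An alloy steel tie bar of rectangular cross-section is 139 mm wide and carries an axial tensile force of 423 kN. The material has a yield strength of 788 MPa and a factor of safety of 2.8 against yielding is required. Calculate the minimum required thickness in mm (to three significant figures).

σ_allow = 788/2.8 = 281.4 MPa.
Required area A = F/σ_allow = 423000/281.4 = 1503 mm².
t = A/w = 1503/139 = 10.81 mm.

t = 10.8 mm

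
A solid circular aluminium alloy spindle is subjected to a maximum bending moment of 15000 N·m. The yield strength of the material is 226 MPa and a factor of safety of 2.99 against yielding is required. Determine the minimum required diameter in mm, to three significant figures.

σ_allow = 226/2.99 = 75.59 MPa.
For a solid circular section σ = 32M/(πd³), so d³ = 32M/(π σ_allow) = 32×1.5000×10^7/(π×75.59) = 2.021×10^6 mm³.
d = 126.4 mm.

d = 126 mm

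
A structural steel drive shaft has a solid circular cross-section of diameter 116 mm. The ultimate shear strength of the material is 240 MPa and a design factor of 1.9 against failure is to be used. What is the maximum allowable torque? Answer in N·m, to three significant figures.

T_allow = 38700 N·m

τ_allow = 240/1.9 = 126.3 MPa.
For a solid shaft T_allow = τ_allow·πd³/16; πd³/16 = π×116³/16 = 306500 mm³.
T_allow = 126.3×306500 = 3.871×10^7 N·mm = 38710 N·m.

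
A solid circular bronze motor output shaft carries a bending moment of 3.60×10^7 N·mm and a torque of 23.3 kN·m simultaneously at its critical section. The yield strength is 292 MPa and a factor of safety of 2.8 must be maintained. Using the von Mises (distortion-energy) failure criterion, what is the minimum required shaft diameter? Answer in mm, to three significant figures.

σ_allow = σ_y/n = 292/2.8 = 104.3 MPa.
For a solid shaft σ_b = 32M/(πd³) and τ = 16T/(πd³), so the von Mises stress is σ' = (16/πd³)·√(4M²+3T²).
√(4M²+3T²) = √(4×(3.600×10^7)² + 3×(2.330×10^7)²) = 8.254×10^7 N·mm.
d³ = 16×8.254×10^7/(π×104.3) = 4.031×10^6 mm³.
d = 159.1 mm.

d = 159 mm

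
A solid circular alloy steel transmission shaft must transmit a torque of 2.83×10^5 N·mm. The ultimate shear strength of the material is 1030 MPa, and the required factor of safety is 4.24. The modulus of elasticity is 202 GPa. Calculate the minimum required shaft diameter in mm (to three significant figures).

d = 18.1 mm

Allowable shear stress τ_allow = 1030/4.24 = 242.9 MPa.
For a solid shaft τ = 16T/(πd³), so d³ = 16T/(π τ_allow) = 16×283000/(π×242.9) = 5933 mm³.
d = (5933)^(1/3) = 18.10 mm.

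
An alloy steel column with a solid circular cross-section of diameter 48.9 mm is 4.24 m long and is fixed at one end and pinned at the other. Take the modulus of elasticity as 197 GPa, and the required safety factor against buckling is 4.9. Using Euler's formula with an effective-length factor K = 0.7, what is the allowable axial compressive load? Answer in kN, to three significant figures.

P_allow = 12.6 kN

I = πd⁴/64 = π×48.9⁴/64 = 280700 mm⁴.
Effective length L_e = KL = 0.7×4.24 m = 2968 mm.
Euler critical load P_cr = π²EI/L_e² = π²×197000×280700/2968² = 61950 N.
P_allow = P_cr/n = 61950/4.9 = 12640 N.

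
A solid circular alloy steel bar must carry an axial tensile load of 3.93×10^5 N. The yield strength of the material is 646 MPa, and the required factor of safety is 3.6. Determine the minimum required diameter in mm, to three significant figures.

d = 52.8 mm

Allowable stress σ_allow = 646/3.6 = 179.4 MPa.
Required area A = F/σ_allow = 393000/179.4 = 2190 mm².
A = πd²/4 → d = √(4A/π) = 52.81 mm.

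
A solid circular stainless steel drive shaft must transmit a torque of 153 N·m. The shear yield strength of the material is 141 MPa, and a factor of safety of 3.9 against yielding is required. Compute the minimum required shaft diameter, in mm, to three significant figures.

Allowable shear stress τ_allow = 141/3.9 = 36.15 MPa.
For a solid shaft τ = 16T/(πd³), so d³ = 16T/(π τ_allow) = 16×153000/(π×36.15) = 21550 mm³.
d = (21550)^(1/3) = 27.83 mm.

d = 27.8 mm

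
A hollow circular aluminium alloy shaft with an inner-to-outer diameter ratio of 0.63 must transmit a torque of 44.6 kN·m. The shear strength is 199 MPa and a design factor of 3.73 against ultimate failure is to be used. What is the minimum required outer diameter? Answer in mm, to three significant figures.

d_o = 172 mm

τ_allow = 199/3.73 = 53.35 MPa.
For a hollow shaft τ = 16T/[πd_o³(1−k⁴)] with k = 0.63, so 1−k⁴ = 0.8425.
d_o³ = 16T/[π τ_allow (1−k⁴)] = 16×4.4600×10^7/(π×53.35×0.8425) = 5.054×10^6 mm³.
d_o = 171.6 mm.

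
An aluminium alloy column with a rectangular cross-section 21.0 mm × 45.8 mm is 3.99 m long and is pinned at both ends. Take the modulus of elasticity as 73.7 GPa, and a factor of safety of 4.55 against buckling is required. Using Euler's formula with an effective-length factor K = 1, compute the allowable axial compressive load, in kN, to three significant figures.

P_allow = 0.355 kN

Buckling occurs about the weak axis: I_min = h·b³/12 = 45.8×21.0³/12 = 35350 mm⁴ (b = 21.0 mm is the smaller dimension).
Effective length L_e = KL = 1×3.99 m = 3990 mm.
Euler critical load P_cr = π²EI/L_e² = π²×73700×35350/3990² = 1615 N.
P_allow = P_cr/n = 1615/4.55 = 354.9 N.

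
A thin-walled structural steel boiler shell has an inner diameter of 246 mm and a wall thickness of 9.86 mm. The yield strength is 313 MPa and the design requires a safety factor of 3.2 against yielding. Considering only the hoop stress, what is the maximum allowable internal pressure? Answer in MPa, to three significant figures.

p_allow = 7.84 MPa

σ_allow = 313/3.2 = 97.81 MPa.
σ_h = pD/(2t) → p_allow = 2σ_allow t/D = 2×97.81×9.86/246 = 7.841 MPa.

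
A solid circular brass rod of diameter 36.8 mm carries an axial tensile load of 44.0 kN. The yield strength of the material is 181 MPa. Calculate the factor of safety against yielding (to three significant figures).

A = πd²/4 = 1064 mm².
σ = F/A = 44000/1064 = 41.37 MPa.
n = 181/41.37 = 4.375.

n = 4.38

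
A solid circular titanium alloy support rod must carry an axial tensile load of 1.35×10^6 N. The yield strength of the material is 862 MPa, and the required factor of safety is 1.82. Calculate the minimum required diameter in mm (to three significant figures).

d = 60.2 mm

Allowable stress σ_allow = 862/1.82 = 473.6 MPa.
Required area A = F/σ_allow = 1350000/473.6 = 2850 mm².
A = πd²/4 → d = √(4A/π) = 60.24 mm.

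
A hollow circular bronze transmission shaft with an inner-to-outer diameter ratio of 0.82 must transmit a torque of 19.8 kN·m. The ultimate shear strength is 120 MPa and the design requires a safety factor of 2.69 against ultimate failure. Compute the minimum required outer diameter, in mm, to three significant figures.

d_o = 160 mm

τ_allow = 120/2.69 = 44.61 MPa.
For a hollow shaft τ = 16T/[πd_o³(1−k⁴)] with k = 0.82, so 1−k⁴ = 0.5479.
d_o³ = 16T/[π τ_allow (1−k⁴)] = 16×1.9800×10^7/(π×44.61×0.5479) = 4.126×10^6 mm³.
d_o = 160.4 mm.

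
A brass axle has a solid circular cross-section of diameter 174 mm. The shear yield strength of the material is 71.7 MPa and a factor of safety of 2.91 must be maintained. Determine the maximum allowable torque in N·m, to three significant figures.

τ_allow = 71.7/2.91 = 24.64 MPa.
For a solid shaft T_allow = τ_allow·πd³/16; πd³/16 = π×174³/16 = 1.034×10^6 mm³.
T_allow = 24.64×1.034×10^6 = 2.549×10^7 N·mm = 25490 N·m.

T_allow = 25500 N·m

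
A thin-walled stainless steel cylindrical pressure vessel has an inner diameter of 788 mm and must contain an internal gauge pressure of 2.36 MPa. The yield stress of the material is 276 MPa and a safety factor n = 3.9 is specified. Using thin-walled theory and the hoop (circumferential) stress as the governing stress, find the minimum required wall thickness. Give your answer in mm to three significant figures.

σ_allow = 276/3.9 = 70.77 MPa.
Hoop stress σ_h = pD/(2t), so t = pD/(2σ_allow) = 2.36×788/(2×70.77) = 13.14 mm.

t = 13.1 mm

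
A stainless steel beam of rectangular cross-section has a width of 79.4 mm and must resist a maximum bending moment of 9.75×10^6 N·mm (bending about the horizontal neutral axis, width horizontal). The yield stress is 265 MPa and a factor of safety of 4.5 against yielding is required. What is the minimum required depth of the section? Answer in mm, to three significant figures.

h = 112 mm

σ_allow = 265/4.5 = 58.89 MPa.
For a rectangular section σ = 6M/(bh²), so h² = 6M/(b σ_allow) = 6×9750000/(79.4×58.89) = 12510 mm².
h = 111.9 mm.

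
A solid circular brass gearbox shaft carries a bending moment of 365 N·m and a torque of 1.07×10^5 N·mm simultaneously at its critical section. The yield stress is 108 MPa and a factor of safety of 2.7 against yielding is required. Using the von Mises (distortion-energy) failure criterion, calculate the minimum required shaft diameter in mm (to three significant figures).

σ_allow = σ_y/n = 108/2.7 = 40.00 MPa.
For a solid shaft σ_b = 32M/(πd³) and τ = 16T/(πd³), so the von Mises stress is σ' = (16/πd³)·√(4M²+3T²).
√(4M²+3T²) = √(4×(365000)² + 3×(107000)²) = 753200 N·mm.
d³ = 16×753200/(π×40.00) = 95900 mm³.
d = 45.77 mm.

d = 45.8 mm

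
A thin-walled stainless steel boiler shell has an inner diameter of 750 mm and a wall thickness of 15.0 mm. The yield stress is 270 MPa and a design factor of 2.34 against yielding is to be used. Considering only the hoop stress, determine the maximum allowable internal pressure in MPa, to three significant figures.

σ_allow = 270/2.34 = 115.4 MPa.
σ_h = pD/(2t) → p_allow = 2σ_allow t/D = 2×115.4×15.0/750 = 4.615 MPa.

p_allow = 4.62 MPa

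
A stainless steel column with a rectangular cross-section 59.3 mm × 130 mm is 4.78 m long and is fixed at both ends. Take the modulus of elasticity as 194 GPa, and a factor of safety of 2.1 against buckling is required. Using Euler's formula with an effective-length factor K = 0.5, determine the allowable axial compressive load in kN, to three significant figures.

Buckling occurs about the weak axis: I_min = h·b³/12 = 130×59.3³/12 = 2.259×10^6 mm⁴ (b = 59.3 mm is the smaller dimension).
Effective length L_e = KL = 0.5×4.78 m = 2390 mm.
Euler critical load P_cr = π²EI/L_e² = π²×194000×2.259×10^6/2390² = 757200 N.
P_allow = P_cr/n = 757200/2.1 = 360600 N.

P_allow = 361 kN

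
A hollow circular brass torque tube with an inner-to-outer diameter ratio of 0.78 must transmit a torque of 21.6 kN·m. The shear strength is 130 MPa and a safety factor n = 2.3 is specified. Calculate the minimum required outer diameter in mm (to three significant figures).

τ_allow = 130/2.3 = 56.52 MPa.
For a hollow shaft τ = 16T/[πd_o³(1−k⁴)] with k = 0.78, so 1−k⁴ = 0.6298.
d_o³ = 16T/[π τ_allow (1−k⁴)] = 16×2.1600×10^7/(π×56.52×0.6298) = 3.090×10^6 mm³.
d_o = 145.7 mm.

d_o = 146 mm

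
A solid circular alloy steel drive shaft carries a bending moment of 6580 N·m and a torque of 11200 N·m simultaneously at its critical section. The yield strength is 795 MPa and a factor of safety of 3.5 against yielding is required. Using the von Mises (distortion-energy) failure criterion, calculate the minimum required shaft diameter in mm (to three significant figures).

σ_allow = σ_y/n = 795/3.5 = 227.1 MPa.
For a solid shaft σ_b = 32M/(πd³) and τ = 16T/(πd³), so the von Mises stress is σ' = (16/πd³)·√(4M²+3T²).
√(4M²+3T²) = √(4×(6.580×10^6)² + 3×(1.120×10^7)²) = 2.344×10^7 N·mm.
d³ = 16×2.344×10^7/(π×227.1) = 525600 mm³.
d = 80.70 mm.

d = 80.7 mm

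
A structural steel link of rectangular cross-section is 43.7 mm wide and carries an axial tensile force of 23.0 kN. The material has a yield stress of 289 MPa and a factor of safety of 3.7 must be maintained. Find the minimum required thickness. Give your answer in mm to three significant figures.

t = 6.74 mm

σ_allow = 289/3.7 = 78.11 MPa.
Required area A = F/σ_allow = 23000/78.11 = 294.5 mm².
t = A/w = 294.5/43.7 = 6.738 mm.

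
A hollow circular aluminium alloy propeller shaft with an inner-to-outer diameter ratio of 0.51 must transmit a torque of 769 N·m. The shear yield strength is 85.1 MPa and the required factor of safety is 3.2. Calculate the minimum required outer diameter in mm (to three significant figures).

τ_allow = 85.1/3.2 = 26.59 MPa.
For a hollow shaft τ = 16T/[πd_o³(1−k⁴)] with k = 0.51, so 1−k⁴ = 0.9323.
d_o³ = 16T/[π τ_allow (1−k⁴)] = 16×769000/(π×26.59×0.9323) = 158000 mm³.
d_o = 54.06 mm.

d_o = 54.1 mm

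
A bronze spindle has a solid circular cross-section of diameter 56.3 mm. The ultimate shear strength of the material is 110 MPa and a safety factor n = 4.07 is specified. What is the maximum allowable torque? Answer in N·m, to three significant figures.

T_allow = 947 N·m

τ_allow = 110/4.07 = 27.03 MPa.
For a solid shaft T_allow = τ_allow·πd³/16; πd³/16 = π×56.3³/16 = 35040 mm³.
T_allow = 27.03×35040 = 947000 N·mm = 947.0 N·m.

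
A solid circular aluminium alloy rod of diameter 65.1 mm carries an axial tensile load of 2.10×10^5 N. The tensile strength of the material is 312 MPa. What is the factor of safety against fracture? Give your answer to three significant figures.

A = πd²/4 = 3329 mm².
σ = F/A = 210000/3329 = 63.09 MPa.
n = 312/63.09 = 4.945.

n = 4.95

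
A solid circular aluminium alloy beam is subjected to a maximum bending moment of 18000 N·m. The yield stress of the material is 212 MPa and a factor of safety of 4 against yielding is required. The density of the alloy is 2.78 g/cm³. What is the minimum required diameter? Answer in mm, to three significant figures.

d = 151 mm

σ_allow = 212/4 = 53.00 MPa.
For a solid circular section σ = 32M/(πd³), so d³ = 32M/(π σ_allow) = 32×1.8000×10^7/(π×53.00) = 3.459×10^6 mm³.
d = 151.2 mm.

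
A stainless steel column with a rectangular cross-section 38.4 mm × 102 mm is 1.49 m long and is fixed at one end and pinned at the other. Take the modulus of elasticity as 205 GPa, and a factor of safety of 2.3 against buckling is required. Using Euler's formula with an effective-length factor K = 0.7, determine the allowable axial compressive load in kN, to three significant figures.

P_allow = 389 kN

Buckling occurs about the weak axis: I_min = h·b³/12 = 102×38.4³/12 = 481300 mm⁴ (b = 38.4 mm is the smaller dimension).
Effective length L_e = KL = 0.7×1.49 m = 1043 mm.
Euler critical load P_cr = π²EI/L_e² = π²×205000×481300/1043² = 895200 N.
P_allow = P_cr/n = 895200/2.3 = 389200 N.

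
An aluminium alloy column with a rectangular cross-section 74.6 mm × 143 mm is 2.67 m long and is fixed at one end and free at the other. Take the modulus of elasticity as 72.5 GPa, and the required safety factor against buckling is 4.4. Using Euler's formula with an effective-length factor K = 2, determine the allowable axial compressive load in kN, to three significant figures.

Buckling occurs about the weak axis: I_min = h·b³/12 = 143×74.6³/12 = 4.947×10^6 mm⁴ (b = 74.6 mm is the smaller dimension).
Effective length L_e = KL = 2×2.67 m = 5340 mm.
Euler critical load P_cr = π²EI/L_e² = π²×72500×4.947×10^6/5340² = 124100 N.
P_allow = P_cr/n = 124100/4.4 = 28210 N.

P_allow = 28.2 kN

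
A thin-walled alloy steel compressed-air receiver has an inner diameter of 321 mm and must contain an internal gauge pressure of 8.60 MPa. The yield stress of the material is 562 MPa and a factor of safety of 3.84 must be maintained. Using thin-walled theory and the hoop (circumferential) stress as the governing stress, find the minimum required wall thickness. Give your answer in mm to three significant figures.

σ_allow = 562/3.84 = 146.4 MPa.
Hoop stress σ_h = pD/(2t), so t = pD/(2σ_allow) = 8.60×321/(2×146.4) = 9.431 mm.

t = 9.43 mm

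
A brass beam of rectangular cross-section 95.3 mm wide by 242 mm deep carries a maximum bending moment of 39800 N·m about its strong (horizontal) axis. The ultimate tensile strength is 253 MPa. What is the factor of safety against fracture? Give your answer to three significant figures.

n = 5.91

Section modulus S = bh²/6 = 95.3×242²/6 = 930200 mm³.
σ = M/S = 3.9800×10^7/930200 = 42.79 MPa.
n = 253/42.79 = 5.913.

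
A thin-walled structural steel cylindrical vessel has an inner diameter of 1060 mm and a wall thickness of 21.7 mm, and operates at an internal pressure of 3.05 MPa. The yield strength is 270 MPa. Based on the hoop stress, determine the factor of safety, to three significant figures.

σ_h = pD/(2t) = 3.05×1060/(2×21.7) = 74.49 MPa.
n = 270/74.49 = 3.624.

n = 3.62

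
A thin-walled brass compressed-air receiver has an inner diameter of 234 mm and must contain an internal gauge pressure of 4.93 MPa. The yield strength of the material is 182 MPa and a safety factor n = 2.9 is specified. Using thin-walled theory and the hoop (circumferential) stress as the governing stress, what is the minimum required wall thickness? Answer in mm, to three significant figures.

t = 9.19 mm

σ_allow = 182/2.9 = 62.76 MPa.
Hoop stress σ_h = pD/(2t), so t = pD/(2σ_allow) = 4.93×234/(2×62.76) = 9.191 mm.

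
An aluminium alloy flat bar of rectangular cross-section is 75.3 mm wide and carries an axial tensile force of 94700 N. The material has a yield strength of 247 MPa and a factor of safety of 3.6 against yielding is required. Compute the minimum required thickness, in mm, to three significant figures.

t = 18.3 mm

σ_allow = 247/3.6 = 68.61 MPa.
Required area A = F/σ_allow = 94700/68.61 = 1380 mm².
t = A/w = 1380/75.3 = 18.33 mm.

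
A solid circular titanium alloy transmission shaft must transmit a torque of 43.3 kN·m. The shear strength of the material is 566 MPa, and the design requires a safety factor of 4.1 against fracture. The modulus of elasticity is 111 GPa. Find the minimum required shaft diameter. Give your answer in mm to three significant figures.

d = 117 mm

Allowable shear stress τ_allow = 566/4.1 = 138.0 MPa.
For a solid shaft τ = 16T/(πd³), so d³ = 16T/(π τ_allow) = 16×4.3300×10^7/(π×138.0) = 1.597×10^6 mm³.
d = (1.597×10^6)^(1/3) = 116.9 mm.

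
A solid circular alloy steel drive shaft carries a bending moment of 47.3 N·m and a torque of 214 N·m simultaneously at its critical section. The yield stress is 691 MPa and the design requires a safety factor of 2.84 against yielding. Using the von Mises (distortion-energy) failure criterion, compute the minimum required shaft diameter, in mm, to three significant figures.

σ_allow = σ_y/n = 691/2.84 = 243.3 MPa.
For a solid shaft σ_b = 32M/(πd³) and τ = 16T/(πd³), so the von Mises stress is σ' = (16/πd³)·√(4M²+3T²).
√(4M²+3T²) = √(4×(47300)² + 3×(214000)²) = 382500 N·mm.
d³ = 16×382500/(π×243.3) = 8007 mm³.
d = 20.01 mm.

d = 20.0 mm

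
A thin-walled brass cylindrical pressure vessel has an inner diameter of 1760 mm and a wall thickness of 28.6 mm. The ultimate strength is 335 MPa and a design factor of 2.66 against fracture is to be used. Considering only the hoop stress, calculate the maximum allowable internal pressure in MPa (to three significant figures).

σ_allow = 335/2.66 = 125.9 MPa.
σ_h = pD/(2t) → p_allow = 2σ_allow t/D = 2×125.9×28.6/1760 = 4.093 MPa.

p_allow = 4.09 MPa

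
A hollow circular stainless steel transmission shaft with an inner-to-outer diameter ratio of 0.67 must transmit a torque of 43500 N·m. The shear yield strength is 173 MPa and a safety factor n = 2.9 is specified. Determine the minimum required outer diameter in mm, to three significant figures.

τ_allow = 173/2.9 = 59.66 MPa.
For a hollow shaft τ = 16T/[πd_o³(1−k⁴)] with k = 0.67, so 1−k⁴ = 0.7985.
d_o³ = 16T/[π τ_allow (1−k⁴)] = 16×4.3500×10^7/(π×59.66×0.7985) = 4.651×10^6 mm³.
d_o = 166.9 mm.

d_o = 167 mm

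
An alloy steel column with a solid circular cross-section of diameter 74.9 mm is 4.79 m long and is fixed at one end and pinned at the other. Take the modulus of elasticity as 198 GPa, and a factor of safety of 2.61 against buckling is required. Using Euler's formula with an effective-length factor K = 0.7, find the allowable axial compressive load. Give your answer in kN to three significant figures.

I = πd⁴/64 = π×74.9⁴/64 = 1.545×10^6 mm⁴.
Effective length L_e = KL = 0.7×4.79 m = 3353 mm.
Euler critical load P_cr = π²EI/L_e² = π²×198000×1.545×10^6/3353² = 268500 N.
P_allow = P_cr/n = 268500/2.61 = 102900 N.

P_allow = 103 kN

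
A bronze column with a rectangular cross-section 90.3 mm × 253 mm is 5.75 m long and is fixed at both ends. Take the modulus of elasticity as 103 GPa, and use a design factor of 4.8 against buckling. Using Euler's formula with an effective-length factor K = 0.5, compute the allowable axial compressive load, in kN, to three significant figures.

Buckling occurs about the weak axis: I_min = h·b³/12 = 253×90.3³/12 = 1.552×10^7 mm⁴ (b = 90.3 mm is the smaller dimension).
Effective length L_e = KL = 0.5×5.75 m = 2875 mm.
Euler critical load P_cr = π²EI/L_e² = π²×103000×1.552×10^7/2875² = 1.909×10^6 N.
P_allow = P_cr/n = 1.909×10^6/4.8 = 397800 N.

P_allow = 398 kN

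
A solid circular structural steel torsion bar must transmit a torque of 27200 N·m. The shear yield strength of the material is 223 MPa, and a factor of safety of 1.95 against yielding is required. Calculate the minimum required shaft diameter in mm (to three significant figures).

d = 107 mm

Allowable shear stress τ_allow = 223/1.95 = 114.4 MPa.
For a solid shaft τ = 16T/(πd³), so d³ = 16T/(π τ_allow) = 16×2.7200×10^7/(π×114.4) = 1.211×10^6 mm³.
d = (1.211×10^6)^(1/3) = 106.6 mm.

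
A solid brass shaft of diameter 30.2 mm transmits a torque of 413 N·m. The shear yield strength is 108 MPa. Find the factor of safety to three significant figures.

τ = 16T/(πd³) = 16×413000/(π×30.2³) = 76.37 MPa.
n = τ_limit/τ = 108/76.37 = 1.414.

n = 1.41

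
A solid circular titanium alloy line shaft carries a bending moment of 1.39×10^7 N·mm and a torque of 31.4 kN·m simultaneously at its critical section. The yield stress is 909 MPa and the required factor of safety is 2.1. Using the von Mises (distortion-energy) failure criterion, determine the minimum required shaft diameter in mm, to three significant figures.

d = 89.6 mm

σ_allow = σ_y/n = 909/2.1 = 432.9 MPa.
For a solid shaft σ_b = 32M/(πd³) and τ = 16T/(πd³), so the von Mises stress is σ' = (16/πd³)·√(4M²+3T²).
√(4M²+3T²) = √(4×(1.390×10^7)² + 3×(3.140×10^7)²) = 6.108×10^7 N·mm.
d³ = 16×6.108×10^7/(π×432.9) = 718700 mm³.
d = 89.57 mm.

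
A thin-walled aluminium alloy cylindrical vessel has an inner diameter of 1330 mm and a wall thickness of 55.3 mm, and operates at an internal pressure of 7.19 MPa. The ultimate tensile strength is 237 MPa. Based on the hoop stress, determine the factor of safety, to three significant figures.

n = 2.74

σ_h = pD/(2t) = 7.19×1330/(2×55.3) = 86.46 MPa.
n = 237/86.46 = 2.741.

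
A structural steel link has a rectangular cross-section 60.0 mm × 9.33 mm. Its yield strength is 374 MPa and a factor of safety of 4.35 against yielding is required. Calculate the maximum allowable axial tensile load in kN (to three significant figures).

σ_allow = 374/4.35 = 85.98 MPa.
A = 60.0×9.33 = 559.8 mm².
F_allow = σ_allow × A = 85.98×559.8 = 48130 N.

F_allow = 48.1 kN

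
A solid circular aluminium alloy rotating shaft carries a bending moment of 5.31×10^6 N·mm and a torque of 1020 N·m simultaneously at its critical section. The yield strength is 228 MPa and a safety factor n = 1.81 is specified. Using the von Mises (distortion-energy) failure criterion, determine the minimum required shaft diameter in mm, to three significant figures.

d = 75.8 mm

σ_allow = σ_y/n = 228/1.81 = 126.0 MPa.
For a solid shaft σ_b = 32M/(πd³) and τ = 16T/(πd³), so the von Mises stress is σ' = (16/πd³)·√(4M²+3T²).
√(4M²+3T²) = √(4×(5.310×10^6)² + 3×(1.020×10^6)²) = 1.077×10^7 N·mm.
d³ = 16×1.077×10^7/(π×126.0) = 435300 mm³.
d = 75.79 mm.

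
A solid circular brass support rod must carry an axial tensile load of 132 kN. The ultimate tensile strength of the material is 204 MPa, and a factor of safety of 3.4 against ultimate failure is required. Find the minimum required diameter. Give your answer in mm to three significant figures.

Allowable stress σ_allow = 204/3.4 = 60.00 MPa.
Required area A = F/σ_allow = 132000/60.00 = 2200 mm².
A = πd²/4 → d = √(4A/π) = 52.93 mm.

d = 52.9 mm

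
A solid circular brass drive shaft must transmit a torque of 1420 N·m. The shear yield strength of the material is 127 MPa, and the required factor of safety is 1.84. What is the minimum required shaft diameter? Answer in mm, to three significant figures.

Allowable shear stress τ_allow = 127/1.84 = 69.02 MPa.
For a solid shaft τ = 16T/(πd³), so d³ = 16T/(π τ_allow) = 16×1420000/(π×69.02) = 104800 mm³.
d = (104800)^(1/3) = 47.14 mm.

d = 47.1 mm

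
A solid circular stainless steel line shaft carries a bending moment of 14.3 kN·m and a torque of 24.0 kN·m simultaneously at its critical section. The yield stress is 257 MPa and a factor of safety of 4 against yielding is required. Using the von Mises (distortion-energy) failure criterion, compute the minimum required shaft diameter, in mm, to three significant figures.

σ_allow = σ_y/n = 257/4 = 64.25 MPa.
For a solid shaft σ_b = 32M/(πd³) and τ = 16T/(πd³), so the von Mises stress is σ' = (16/πd³)·√(4M²+3T²).
√(4M²+3T²) = √(4×(1.430×10^7)² + 3×(2.400×10^7)²) = 5.046×10^7 N·mm.
d³ = 16×5.046×10^7/(π×64.25) = 4.000×10^6 mm³.
d = 158.7 mm.

d = 159 mm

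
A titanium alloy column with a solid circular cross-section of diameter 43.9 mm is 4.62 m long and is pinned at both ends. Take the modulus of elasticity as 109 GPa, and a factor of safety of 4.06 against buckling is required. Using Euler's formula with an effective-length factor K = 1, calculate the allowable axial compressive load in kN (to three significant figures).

I = πd⁴/64 = π×43.9⁴/64 = 182300 mm⁴.
Effective length L_e = KL = 1×4.62 m = 4620 mm.
Euler critical load P_cr = π²EI/L_e² = π²×109000×182300/4620² = 9189 N.
P_allow = P_cr/n = 9189/4.06 = 2263 N.

P_allow = 2.26 kN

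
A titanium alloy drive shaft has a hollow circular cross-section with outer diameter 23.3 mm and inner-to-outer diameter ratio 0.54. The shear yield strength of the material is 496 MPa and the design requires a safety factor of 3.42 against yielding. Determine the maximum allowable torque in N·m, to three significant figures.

T_allow = 330 N·m

τ_allow = 496/3.42 = 145.0 MPa.
For a hollow shaft T_allow = τ_allow·πd_o³(1−k⁴)/16 with 1−k⁴ = 0.9150, so πd_o³(1−k⁴)/16 = 2273 mm³.
T_allow = 145.0×2273 = 329600 N·mm = 329.6 N·m.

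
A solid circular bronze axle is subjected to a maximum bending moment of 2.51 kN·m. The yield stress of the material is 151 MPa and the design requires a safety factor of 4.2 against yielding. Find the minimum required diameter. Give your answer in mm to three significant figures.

σ_allow = 151/4.2 = 35.95 MPa.
For a solid circular section σ = 32M/(πd³), so d³ = 32M/(π σ_allow) = 32×2510000/(π×35.95) = 711100 mm³.
d = 89.26 mm.

d = 89.3 mm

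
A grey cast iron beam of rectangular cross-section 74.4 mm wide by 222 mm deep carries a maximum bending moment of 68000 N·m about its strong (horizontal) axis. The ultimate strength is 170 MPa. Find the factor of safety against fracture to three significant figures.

Section modulus S = bh²/6 = 74.4×222²/6 = 611100 mm³.
σ = M/S = 6.8000×10^7/611100 = 111.3 MPa.
n = 170/111.3 = 1.528.

n = 1.53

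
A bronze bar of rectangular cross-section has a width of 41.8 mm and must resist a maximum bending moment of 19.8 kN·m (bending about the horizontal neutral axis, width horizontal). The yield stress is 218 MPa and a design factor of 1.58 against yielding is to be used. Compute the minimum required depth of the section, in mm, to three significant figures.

h = 144 mm

σ_allow = 218/1.58 = 138.0 MPa.
For a rectangular section σ = 6M/(bh²), so h² = 6M/(b σ_allow) = 6×1.9800×10^7/(41.8×138.0) = 20600 mm².
h = 143.5 mm.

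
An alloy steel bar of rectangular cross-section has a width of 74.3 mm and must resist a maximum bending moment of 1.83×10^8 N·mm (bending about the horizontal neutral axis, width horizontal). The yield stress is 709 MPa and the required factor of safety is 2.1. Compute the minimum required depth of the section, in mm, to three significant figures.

h = 209 mm

σ_allow = 709/2.1 = 337.6 MPa.
For a rectangular section σ = 6M/(bh²), so h² = 6M/(b σ_allow) = 6×1.8300×10^8/(74.3×337.6) = 43770 mm².
h = 209.2 mm.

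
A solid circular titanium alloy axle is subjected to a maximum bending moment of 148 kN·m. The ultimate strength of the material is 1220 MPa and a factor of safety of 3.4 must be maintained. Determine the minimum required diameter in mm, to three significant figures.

d = 161 mm

σ_allow = 1220/3.4 = 358.8 MPa.
For a solid circular section σ = 32M/(πd³), so d³ = 32M/(π σ_allow) = 32×1.4800×10^8/(π×358.8) = 4.201×10^6 mm³.
d = 161.4 mm.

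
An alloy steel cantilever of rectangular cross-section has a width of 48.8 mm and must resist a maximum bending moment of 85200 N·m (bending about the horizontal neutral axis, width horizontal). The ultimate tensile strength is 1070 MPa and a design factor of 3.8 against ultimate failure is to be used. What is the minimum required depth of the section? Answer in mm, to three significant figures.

σ_allow = 1070/3.8 = 281.6 MPa.
For a rectangular section σ = 6M/(bh²), so h² = 6M/(b σ_allow) = 6×8.5200×10^7/(48.8×281.6) = 37200 mm².
h = 192.9 mm.

h = 193 mm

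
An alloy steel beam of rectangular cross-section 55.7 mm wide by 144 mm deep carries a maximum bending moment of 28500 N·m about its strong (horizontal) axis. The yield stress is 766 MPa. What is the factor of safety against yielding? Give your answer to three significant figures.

Section modulus S = bh²/6 = 55.7×144²/6 = 192500 mm³.
σ = M/S = 2.8500×10^7/192500 = 148.1 MPa.
n = 766/148.1 = 5.174.

n = 5.17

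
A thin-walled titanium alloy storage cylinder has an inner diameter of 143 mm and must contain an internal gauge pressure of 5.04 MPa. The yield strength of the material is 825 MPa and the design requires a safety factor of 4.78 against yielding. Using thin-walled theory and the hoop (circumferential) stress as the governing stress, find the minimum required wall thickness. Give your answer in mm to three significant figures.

t = 2.09 mm

σ_allow = 825/4.78 = 172.6 MPa.
Hoop stress σ_h = pD/(2t), so t = pD/(2σ_allow) = 5.04×143/(2×172.6) = 2.088 mm.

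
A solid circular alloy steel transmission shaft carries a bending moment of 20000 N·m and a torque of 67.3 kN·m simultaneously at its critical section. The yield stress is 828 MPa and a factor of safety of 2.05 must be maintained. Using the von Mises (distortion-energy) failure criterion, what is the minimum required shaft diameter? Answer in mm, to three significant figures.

d = 116 mm

σ_allow = σ_y/n = 828/2.05 = 403.9 MPa.
For a solid shaft σ_b = 32M/(πd³) and τ = 16T/(πd³), so the von Mises stress is σ' = (16/πd³)·√(4M²+3T²).
√(4M²+3T²) = √(4×(2.000×10^7)² + 3×(6.730×10^7)²) = 1.232×10^8 N·mm.
d³ = 16×1.232×10^8/(π×403.9) = 1.554×10^6 mm³.
d = 115.8 mm.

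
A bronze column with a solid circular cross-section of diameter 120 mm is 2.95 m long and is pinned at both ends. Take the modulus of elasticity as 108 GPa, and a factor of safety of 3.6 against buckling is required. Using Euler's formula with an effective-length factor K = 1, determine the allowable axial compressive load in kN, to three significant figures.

P_allow = 346 kN

I = πd⁴/64 = π×120⁴/64 = 1.018×10^7 mm⁴.
Effective length L_e = KL = 1×2.95 m = 2950 mm.
Euler critical load P_cr = π²EI/L_e² = π²×108000×1.018×10^7/2950² = 1.247×10^6 N.
P_allow = P_cr/n = 1.247×10^6/3.6 = 346300 N.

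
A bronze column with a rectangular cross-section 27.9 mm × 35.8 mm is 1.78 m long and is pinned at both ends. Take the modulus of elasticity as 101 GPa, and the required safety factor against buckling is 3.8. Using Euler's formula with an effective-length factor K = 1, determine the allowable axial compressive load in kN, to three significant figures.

Buckling occurs about the weak axis: I_min = h·b³/12 = 35.8×27.9³/12 = 64790 mm⁴ (b = 27.9 mm is the smaller dimension).
Effective length L_e = KL = 1×1.78 m = 1780 mm.
Euler critical load P_cr = π²EI/L_e² = π²×101000×64790/1780² = 20380 N.
P_allow = P_cr/n = 20380/3.8 = 5364 N.

P_allow = 5.36 kN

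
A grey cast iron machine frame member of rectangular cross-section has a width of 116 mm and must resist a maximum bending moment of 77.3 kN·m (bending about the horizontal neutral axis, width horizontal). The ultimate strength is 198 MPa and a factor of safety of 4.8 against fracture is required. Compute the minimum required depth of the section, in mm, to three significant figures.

σ_allow = 198/4.8 = 41.25 MPa.
For a rectangular section σ = 6M/(bh²), so h² = 6M/(b σ_allow) = 6×7.7300×10^7/(116×41.25) = 96930 mm².
h = 311.3 mm.

h = 311 mm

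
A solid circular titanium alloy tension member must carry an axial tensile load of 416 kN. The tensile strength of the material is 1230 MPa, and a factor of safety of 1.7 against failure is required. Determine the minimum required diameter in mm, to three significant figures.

Allowable stress σ_allow = 1230/1.7 = 723.5 MPa.
Required area A = F/σ_allow = 416000/723.5 = 575.0 mm².
A = πd²/4 → d = √(4A/π) = 27.06 mm.

d = 27.1 mm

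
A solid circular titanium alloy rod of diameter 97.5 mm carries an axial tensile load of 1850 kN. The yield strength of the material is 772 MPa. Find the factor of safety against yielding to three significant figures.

n = 3.12

A = πd²/4 = 7466 mm².
σ = F/A = 1850000/7466 = 247.8 MPa.
n = 772/247.8 = 3.116.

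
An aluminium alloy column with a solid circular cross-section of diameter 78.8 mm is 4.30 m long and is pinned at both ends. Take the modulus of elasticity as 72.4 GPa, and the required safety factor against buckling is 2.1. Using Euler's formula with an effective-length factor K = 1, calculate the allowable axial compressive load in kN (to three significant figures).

I = πd⁴/64 = π×78.8⁴/64 = 1.893×10^6 mm⁴.
Effective length L_e = KL = 1×4.30 m = 4300 mm.
Euler critical load P_cr = π²EI/L_e² = π²×72400×1.893×10^6/4300² = 73140 N.
P_allow = P_cr/n = 73140/2.1 = 34830 N.

P_allow = 34.8 kN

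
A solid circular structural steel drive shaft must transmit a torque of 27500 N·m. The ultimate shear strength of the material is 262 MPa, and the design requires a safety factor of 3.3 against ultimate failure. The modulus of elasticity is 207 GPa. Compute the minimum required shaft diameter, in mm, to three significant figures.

d = 121 mm

Allowable shear stress τ_allow = 262/3.3 = 79.39 MPa.
For a solid shaft τ = 16T/(πd³), so d³ = 16T/(π τ_allow) = 16×2.7500×10^7/(π×79.39) = 1.764×10^6 mm³.
d = (1.764×10^6)^(1/3) = 120.8 mm.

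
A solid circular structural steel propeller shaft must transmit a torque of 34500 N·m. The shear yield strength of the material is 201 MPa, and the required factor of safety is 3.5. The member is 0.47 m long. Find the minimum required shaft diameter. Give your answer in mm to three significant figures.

Allowable shear stress τ_allow = 201/3.5 = 57.43 MPa.
For a solid shaft τ = 16T/(πd³), so d³ = 16T/(π τ_allow) = 16×3.4500×10^7/(π×57.43) = 3.060×10^6 mm³.
d = (3.060×10^6)^(1/3) = 145.2 mm.

d = 145 mm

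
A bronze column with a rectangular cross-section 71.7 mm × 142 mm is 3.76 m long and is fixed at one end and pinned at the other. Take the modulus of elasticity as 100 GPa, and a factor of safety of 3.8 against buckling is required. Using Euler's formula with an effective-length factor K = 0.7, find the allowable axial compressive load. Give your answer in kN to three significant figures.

P_allow = 164 kN

Buckling occurs about the weak axis: I_min = h·b³/12 = 142×71.7³/12 = 4.362×10^6 mm⁴ (b = 71.7 mm is the smaller dimension).
Effective length L_e = KL = 0.7×3.76 m = 2632 mm.
Euler critical load P_cr = π²EI/L_e² = π²×100000×4.362×10^6/2632² = 621400 N.
P_allow = P_cr/n = 621400/3.8 = 163500 N.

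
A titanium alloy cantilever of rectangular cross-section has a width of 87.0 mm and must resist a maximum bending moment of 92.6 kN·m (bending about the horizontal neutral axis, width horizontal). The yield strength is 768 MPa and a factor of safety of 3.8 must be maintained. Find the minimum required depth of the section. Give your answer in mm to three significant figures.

σ_allow = 768/3.8 = 202.1 MPa.
For a rectangular section σ = 6M/(bh²), so h² = 6M/(b σ_allow) = 6×9.2600×10^7/(87.0×202.1) = 31600 mm².
h = 177.8 mm.

h = 178 mm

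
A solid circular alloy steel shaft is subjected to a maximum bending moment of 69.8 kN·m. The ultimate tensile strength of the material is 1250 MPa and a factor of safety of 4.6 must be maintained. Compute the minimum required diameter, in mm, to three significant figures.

σ_allow = 1250/4.6 = 271.7 MPa.
For a solid circular section σ = 32M/(πd³), so d³ = 32M/(π σ_allow) = 32×6.9800×10^7/(π×271.7) = 2.616×10^6 mm³.
d = 137.8 mm.

d = 138 mm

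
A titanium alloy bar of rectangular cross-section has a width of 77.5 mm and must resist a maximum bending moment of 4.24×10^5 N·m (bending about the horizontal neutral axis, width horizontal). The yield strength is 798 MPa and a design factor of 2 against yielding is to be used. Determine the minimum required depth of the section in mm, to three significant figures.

σ_allow = 798/2 = 399.0 MPa.
For a rectangular section σ = 6M/(bh²), so h² = 6M/(b σ_allow) = 6×4.2400×10^8/(77.5×399.0) = 82270 mm².
h = 286.8 mm.

h = 287 mm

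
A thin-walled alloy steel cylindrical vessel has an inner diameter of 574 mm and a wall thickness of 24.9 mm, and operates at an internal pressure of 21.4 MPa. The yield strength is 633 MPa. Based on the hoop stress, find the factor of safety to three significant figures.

n = 2.57

σ_h = pD/(2t) = 21.4×574/(2×24.9) = 246.7 MPa.
n = 633/246.7 = 2.566.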